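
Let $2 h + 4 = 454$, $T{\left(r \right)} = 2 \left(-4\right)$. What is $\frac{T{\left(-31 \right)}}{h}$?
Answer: $- \frac{8}{225} \approx -0.035556$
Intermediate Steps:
$T{\left(r \right)} = -8$
$h = 225$ ($h = -2 + \frac{1}{2} \cdot 454 = -2 + 227 = 225$)
$\frac{T{\left(-31 \right)}}{h} = - \frac{8}{225}$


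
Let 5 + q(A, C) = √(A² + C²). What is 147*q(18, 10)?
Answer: -735 + 294*√106 ≈ 2291.9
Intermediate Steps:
q(A, C) = -5 + √(A² + C²)
147*q(18, 10) = 147*(-5 + √(18² + 10²)) = 147*(-5 + √(324 + 100)) = 147*(-5 + √424) = 147*(-5 + 2*√106) = -735 + 294*√106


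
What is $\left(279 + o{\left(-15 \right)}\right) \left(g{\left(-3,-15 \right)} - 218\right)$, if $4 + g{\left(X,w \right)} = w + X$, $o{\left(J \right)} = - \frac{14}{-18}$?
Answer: $- \frac{201440}{3} \approx -67147.0$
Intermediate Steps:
$o{\left(J \right)} = \frac{7}{9}$ ($o{\left(J \right)} = \left(-14\right) \left(- \frac{1}{18}\right) = \frac{7}{9}$)
$g{\left(X,w \right)} = -4 + X + w$ ($g{\left(X,w \right)} = -4 + \left(w + X\right) = -4 + \left(X + w\right) = -4 + X + w$)
$\left(279 + o{\left(-15 \right)}\right) \left(g{\left(-3,-15 \right)} - 218\right) = \left(279 + \frac{7}{9}\right) \left(\left(-4 - 3 - 15\right) - 218\right) = \frac{2518 \left(-22 - 218\right)}{9} = \frac{2518}{9} \left(-240\right) = - \frac{201440}{3}$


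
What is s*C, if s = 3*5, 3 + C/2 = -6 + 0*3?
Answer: -270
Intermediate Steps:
C = -18 (C = -6 + 2*(-6 + 0*3) = -6 + 2*(-6 + 0) = -6 + 2*(-6) = -6 - 12 = -18)
s = 15
s*C = 15*(-18) = -270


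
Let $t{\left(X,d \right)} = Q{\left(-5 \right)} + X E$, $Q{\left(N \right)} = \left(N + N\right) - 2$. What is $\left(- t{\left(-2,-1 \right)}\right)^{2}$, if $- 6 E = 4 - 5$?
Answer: $\frac{1369}{9} \approx 152.11$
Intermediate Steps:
$Q{\left(N \right)} = -2 + 2 N$ ($Q{\left(N \right)} = 2 N - 2 = -2 + 2 N$)
$E = \frac{1}{6}$ ($E = - \frac{4 - 5}{6} = \left(- \frac{1}{6}\right) \left(-1\right) = \frac{1}{6} \approx 0.16667$)
$t{\left(X,d \right)} = -12 + \frac{X}{6}$ ($t{\left(X,d \right)} = \left(-2 + 2 \left(-5\right)\right) + X \frac{1}{6} = \left(-2 - 10\right) + \frac{X}{6} = -12 + \frac{X}{6}$)
$\left(- t{\left(-2,-1 \right)}\right)^{2} = \left(- (-12 + \frac{1}{6} \left(-2\right))\right)^{2} = \left(- (-12 - \frac{1}{3})\right)^{2} = \left(\left(-1\right) \left(- \frac{37}{3}\right)\right)^{2} = \left(\frac{37}{3}\right)^{2} = \frac{1369}{9}$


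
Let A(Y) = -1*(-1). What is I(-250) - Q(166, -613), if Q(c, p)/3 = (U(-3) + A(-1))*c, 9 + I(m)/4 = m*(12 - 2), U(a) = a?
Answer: -9040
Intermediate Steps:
A(Y) = 1
I(m) = -36 + 40*m (I(m) = -36 + 4*(m*(12 - 2)) = -36 + 4*(m*10) = -36 + 4*(10*m) = -36 + 40*m)
Q(c, p) = -6*c (Q(c, p) = 3*((-3 + 1)*c) = 3*(-2*c) = -6*c)
I(-250) - Q(166, -613) = (-36 + 40*(-250)) - (-6)*166 = (-36 - 10000) - 1*(-996) = -10036 + 996 = -9040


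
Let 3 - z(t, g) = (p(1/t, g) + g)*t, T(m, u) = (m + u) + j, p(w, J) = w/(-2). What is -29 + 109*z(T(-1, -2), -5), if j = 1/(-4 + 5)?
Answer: -1475/2 ≈ -737.50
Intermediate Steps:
j = 1 (j = 1/1 = 1)
p(w, J) = -w/2 (p(w, J) = w*(-½) = -w/2)
T(m, u) = 1 + m + u (T(m, u) = (m + u) + 1 = 1 + m + u)
z(t, g) = 3 - t*(g - 1/(2*t)) (z(t, g) = 3 - (-1/(2*t) + g)*t = 3 - (g - 1/(2*t))*t = 3 - t*(g - 1/(2*t)))
-29 + 109*z(T(-1, -2), -5) = -29 + 109*(7/2 - 1*(-5)*(1 - 1 - 2)) = -29 + 109*(7/2 - 1*(-5)*(-2)) = -29 + 109*(7/2 - 10) = -29 + 109*(-13/2) = -29 - 1417/2 = -1475/2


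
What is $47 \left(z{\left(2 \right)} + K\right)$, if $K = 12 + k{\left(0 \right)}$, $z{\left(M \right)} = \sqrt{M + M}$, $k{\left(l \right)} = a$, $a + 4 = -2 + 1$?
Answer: $423$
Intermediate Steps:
$a = -5$ ($a = -4 + \left(-2 + 1\right) = -4 - 1 = -5$)
$k{\left(l \right)} = -5$
$z{\left(M \right)} = \sqrt{2} \sqrt{M}$ ($z{\left(M \right)} = \sqrt{2 M} = \sqrt{2} \sqrt{M}$)
$K = 7$ ($K = 12 - 5 = 7$)
$47 \left(z{\left(2 \right)} + K\right) = 47 \left(\sqrt{2} \sqrt{2} + 7\right) = 47 \left(2 + 7\right) = 47 \cdot 9 = 423$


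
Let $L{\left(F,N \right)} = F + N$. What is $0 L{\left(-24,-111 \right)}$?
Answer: $0$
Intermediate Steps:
$0 L{\left(-24,-111 \right)} = 0 \left(-24 - 111\right) = 0 \left(-135\right) = 0$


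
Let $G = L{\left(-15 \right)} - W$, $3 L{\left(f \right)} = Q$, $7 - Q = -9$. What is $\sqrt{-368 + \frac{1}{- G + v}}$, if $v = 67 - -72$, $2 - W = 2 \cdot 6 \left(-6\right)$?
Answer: $\frac{i \sqrt{142829603}}{623} \approx 19.183 i$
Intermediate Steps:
$Q = 16$ ($Q = 7 - -9 = 7 + 9 = 16$)
$W = 74$ ($W = 2 - 2 \cdot 6 \left(-6\right) = 2 - 12 \left(-6\right) = 2 - -72 = 2 + 72 = 74$)
$L{\left(f \right)} = \frac{16}{3}$ ($L{\left(f \right)} = \frac{1}{3} \cdot 16 = \frac{16}{3}$)
$v = 139$ ($v = 67 + 72 = 139$)
$G = - \frac{206}{3}$ ($G = \frac{16}{3} - 74 = - \frac{206}{3} \approx -68.667$)
$\sqrt{-368 + \frac{1}{- G + v}} = \sqrt{-368 + \frac{1}{\left(-1\right) \left(- \frac{206}{3}\right) + 139}} = \sqrt{-368 + \frac{1}{\frac{206}{3} + 139}} = \sqrt{-368 + \frac{1}{\frac{623}{3}}} = \sqrt{-368 + \frac{3}{623}} = \sqrt{- \frac{229261}{623}} = \frac{i \sqrt{142829603}}{623}$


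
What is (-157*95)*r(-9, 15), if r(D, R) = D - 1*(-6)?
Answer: 44745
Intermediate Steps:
r(D, R) = 6 + D (r(D, R) = D + 6 = 6 + D)
(-157*95)*r(-9, 15) = (-157*95)*(6 - 9) = -14915*(-3) = 44745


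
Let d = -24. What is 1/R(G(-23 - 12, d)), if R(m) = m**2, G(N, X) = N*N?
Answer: 1/1500625 ≈ 6.6639e-7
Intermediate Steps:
G(N, X) = N**2
1/R(G(-23 - 12, d)) = 1/(((-23 - 12)**2)**2) = 1/(((-35)**2)**2) = 1/(1225**2) = 1/1500625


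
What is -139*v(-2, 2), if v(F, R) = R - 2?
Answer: 0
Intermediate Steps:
v(F, R) = -2 + R
-139*v(-2, 2) = -139*(-2 + 2) = -139*0 = 0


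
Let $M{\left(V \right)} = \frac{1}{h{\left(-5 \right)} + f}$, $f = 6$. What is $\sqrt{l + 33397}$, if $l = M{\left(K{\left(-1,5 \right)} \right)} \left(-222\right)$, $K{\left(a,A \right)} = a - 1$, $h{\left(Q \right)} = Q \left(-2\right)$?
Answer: $\frac{\sqrt{534130}}{4} \approx 182.71$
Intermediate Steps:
$h{\left(Q \right)} = - 2 Q$
$K{\left(a,A \right)} = -1 + a$
$M{\left(V \right)} = \frac{1}{16}$ ($M{\left(V \right)} = \frac{1}{\left(-2\right) \left(-5\right) + 6} = \frac{1}{10 + 6} = \frac{1}{16}$)
$l = - \frac{111}{8}$ ($l = \frac{1}{16} \left(-222\right) = - \frac{111}{8} \approx -13.875$)
$\sqrt{l + 33397} = \sqrt{- \frac{111}{8} + 33397} = \sqrt{\frac{267065}{8}} = \frac{\sqrt{534130}}{4}$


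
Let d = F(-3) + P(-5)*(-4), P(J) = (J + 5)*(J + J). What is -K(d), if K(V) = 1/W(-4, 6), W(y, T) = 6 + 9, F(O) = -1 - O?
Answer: -1/15 ≈ -0.066667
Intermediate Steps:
W(y, T) = 15
P(J) = 2*J*(5 + J) (P(J) = (5 + J)*(2*J) = 2*J*(5 + J))
d = 2 (d = (-1 - 1*(-3)) + (2*(-5)*(5 - 5))*(-4) = (-1 + 3) + (2*(-5)*0)*(-4) = 2 + 0*(-4) = 2 + 0 = 2)
K(V) = 1/15
-K(d) = -1*1/15 = -1/15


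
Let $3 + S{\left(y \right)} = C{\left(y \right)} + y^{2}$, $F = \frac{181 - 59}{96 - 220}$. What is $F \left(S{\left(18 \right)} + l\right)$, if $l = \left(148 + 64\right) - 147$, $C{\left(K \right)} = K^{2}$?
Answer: $- \frac{21655}{31} \approx -698.55$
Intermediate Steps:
$F = - \frac{61}{62}$ ($F = \frac{122}{-124} = 122 \left(- \frac{1}{124}\right) = - \frac{61}{62} \approx -0.98387$)
$l = 65$ ($l = 212 - 147 = 65$)
$S{\left(y \right)} = -3 + 2 y^{2}$ ($S{\left(y \right)} = -3 + \left(y^{2} + y^{2}\right) = -3 + 2 y^{2}$)
$F \left(S{\left(18 \right)} + l\right) = - \frac{61 \left(\left(-3 + 2 \cdot 18^{2}\right) + 65\right)}{62} = - \frac{61 \left(\left(-3 + 2 \cdot 324\right) + 65\right)}{62} = - \frac{61 \left(\left(-3 + 648\right) + 65\right)}{62} = - \frac{61 \left(645 + 65\right)}{62} = \left(- \frac{61}{62}\right) 710 = - \frac{21655}{31}$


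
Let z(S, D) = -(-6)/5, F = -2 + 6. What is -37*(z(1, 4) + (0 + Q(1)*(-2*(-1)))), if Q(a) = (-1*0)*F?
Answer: -222/5 ≈ -44.400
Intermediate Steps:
F = 4
Q(a) = 0 (Q(a) = -1*0*4 = 0*4 = 0)
z(S, D) = 6/5 (z(S, D) = -(-6)/5 = -1*(-6/5) = 6/5)
-37*(z(1, 4) + (0 + Q(1)*(-2*(-1)))) = -37*(6/5 + (0 + 0*(-2*(-1)))) = -37*(6/5 + (0 + 0*2)) = -37*(6/5 + (0 + 0)) = -37*(6/5 + 0) = -37*6/5 = -222/5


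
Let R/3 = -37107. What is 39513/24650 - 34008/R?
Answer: 1745641291/914687550 ≈ 1.9085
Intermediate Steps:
R = -111321 (R = 3*(-37107) = -111321)
39513/24650 - 34008/R = 39513/24650 - 34008/(-111321) = 39513*(1/24650) - 34008*(-1/111321) = 39513/24650 + 11336/37107 = 1745641291/914687550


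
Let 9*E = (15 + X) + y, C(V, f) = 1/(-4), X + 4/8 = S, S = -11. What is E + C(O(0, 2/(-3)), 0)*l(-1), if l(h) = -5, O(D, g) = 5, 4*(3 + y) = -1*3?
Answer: 11/9 ≈ 1.2222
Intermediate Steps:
y = -15/4 (y = -3 + (-1*3)/4 = -3 + (¼)*(-3) = -3 - ¾ = -15/4 ≈ -3.7500)
X = -23/2 (X = -½ - 11 = -23/2 ≈ -11.500)
C(V, f) = -¼
E = -1/36 (E = ((15 - 23/2) - 15/4)/9 = (7/2 - 15/4)/9 = (⅑)*(-¼) = -1/36 ≈ -0.027778)
E + C(O(0, 2/(-3)), 0)*l(-1) = -1/36 - ¼*(-5) = -1/36 + 5/4 = 11/9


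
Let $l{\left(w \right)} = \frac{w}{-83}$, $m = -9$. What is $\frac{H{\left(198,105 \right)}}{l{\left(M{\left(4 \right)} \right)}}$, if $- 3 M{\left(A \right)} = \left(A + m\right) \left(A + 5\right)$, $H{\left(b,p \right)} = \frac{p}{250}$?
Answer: $- \frac{581}{250} \approx -2.324$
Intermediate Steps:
$H{\left(b,p \right)} = \frac{p}{250}$ ($H{\left(b,p \right)} = p \frac{1}{250} = \frac{p}{250}$)
$M{\left(A \right)} = - \frac{\left(-9 + A\right) \left(5 + A\right)}{3}$ ($M{\left(A \right)} = - \frac{\left(A - 9\right) \left(A + 5\right)}{3} = - \frac{\left(-9 + A\right) \left(5 + A\right)}{3}$)
$l{\left(w \right)} = - \frac{w}{83}$ ($l{\left(w \right)} = w \left(- \frac{1}{83}\right) = - \frac{w}{83}$)
$\frac{H{\left(198,105 \right)}}{l{\left(M{\left(4 \right)} \right)}} = \frac{\frac{1}{250} \cdot 105}{\left(- \frac{1}{83}\right) \left(15 - \frac{4^{2}}{3} + \frac{4}{3} \cdot 4\right)} = \frac{21}{50 \left(- \frac{15 - \frac{16}{3} + \frac{16}{3}}{83}\right)} = \frac{21}{50 \left(\left(- \frac{1}{83}\right) 15\right)} = \frac{21}{50 \left(- \frac{15}{83}\right)} = \frac{21}{50} \left(- \frac{83}{15}\right) = - \frac{581}{250}$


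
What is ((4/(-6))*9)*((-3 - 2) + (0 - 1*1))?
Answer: 36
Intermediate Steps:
((4/(-6))*9)*((-3 - 2) + (0 - 1*1)) = ((4*(-⅙))*9)*(-5 + (0 - 1)) = (-⅔*9)*(-5 - 1) = -6*(-6) = 36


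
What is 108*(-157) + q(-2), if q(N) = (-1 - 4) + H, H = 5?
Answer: -16956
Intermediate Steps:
q(N) = 0 (q(N) = (-1 - 4) + 5 = -5 + 5 = 0)
108*(-157) + q(-2) = 108*(-157) + 0 = -16956 + 0 = -16956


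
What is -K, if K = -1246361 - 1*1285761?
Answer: 2532122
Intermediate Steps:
K = -2532122 (K = -1246361 - 1285761 = -2532122)
-K = -1*(-2532122) = 2532122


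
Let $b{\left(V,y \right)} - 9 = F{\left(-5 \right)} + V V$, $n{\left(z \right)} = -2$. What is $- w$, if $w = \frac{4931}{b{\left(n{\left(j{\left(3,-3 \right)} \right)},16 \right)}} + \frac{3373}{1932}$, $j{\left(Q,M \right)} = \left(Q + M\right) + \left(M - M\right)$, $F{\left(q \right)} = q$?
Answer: $- \frac{2388419}{3864} \approx -618.12$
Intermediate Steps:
$j{\left(Q,M \right)} = M + Q$ ($j{\left(Q,M \right)} = \left(M + Q\right) + 0 = M + Q$)
$b{\left(V,y \right)} = 4 + V^{2}$ ($b{\left(V,y \right)} = 9 + \left(-5 + V V\right) = 9 + \left(-5 + V^{2}\right) = 4 + V^{2}$)
$w = \frac{2388419}{3864}$ ($w = \frac{4931}{4 + \left(-2\right)^{2}} + \frac{3373}{1932} = \frac{4931}{4 + 4} + 3373 \cdot \frac{1}{1932} = \frac{4931}{8} + \frac{3373}{1932} = \frac{2388419}{3864} \approx 618.12$)
$- w = \left(-1\right) \frac{2388419}{3864} = - \frac{2388419}{3864}$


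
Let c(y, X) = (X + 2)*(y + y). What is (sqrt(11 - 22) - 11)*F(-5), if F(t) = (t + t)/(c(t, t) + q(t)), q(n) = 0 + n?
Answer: 22/5 - 2*I*sqrt(11)/5 ≈ 4.4 - 1.3267*I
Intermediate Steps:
q(n) = n
c(y, X) = 2*y*(2 + X) (c(y, X) = (2 + X)*(2*y) = 2*y*(2 + X))
F(t) = 2*t/(t + 2*t*(2 + t)) (F(t) = (t + t)/(2*t*(2 + t) + t) = (2*t)/(t + 2*t*(2 + t)) = 2*t/(t + 2*t*(2 + t)))
(sqrt(11 - 22) - 11)*F(-5) = (sqrt(11 - 22) - 11)*(2/(5 + 2*(-5))) = (sqrt(-11) - 11)*(2/(5 - 10)) = (I*sqrt(11) - 11)*(2/(-5)) = (-11 + I*sqrt(11))*(2*(-1/5)) = (-11 + I*sqrt(11))*(-2/5) = 22/5 - 2*I*sqrt(11)/5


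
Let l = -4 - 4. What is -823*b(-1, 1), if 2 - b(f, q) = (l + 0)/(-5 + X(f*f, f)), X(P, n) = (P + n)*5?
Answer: -1646/5 ≈ -329.20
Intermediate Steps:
X(P, n) = 5*P + 5*n
l = -8
b(f, q) = 2 + 8/(-5 + 5*f + 5*f²) (b(f, q) = 2 - (-8 + 0)/(-5 + (5*(f*f) + 5*f)) = 2 - (-8)/(-5 + (5*f² + 5*f)) = 2 - (-8)/(-5 + (5*f + 5*f²)) = 2 - (-8)/(-5 + 5*f + 5*f²) = 2 + 8/(-5 + 5*f + 5*f²))
-823*b(-1, 1) = -823*(-⅖ + 2*(-1) + 2*(-1)²)/(-1 - 1 + (-1)²) = -823*(-⅖ - 2 + 2*1)/(-1 - 1 + 1) = -823*(-⅖ - 2 + 2)/(-1) = -(-823)*(-2)/5 = -823*⅖ = -1646/5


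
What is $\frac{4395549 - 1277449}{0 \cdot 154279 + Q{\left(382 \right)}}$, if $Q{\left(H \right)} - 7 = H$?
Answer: $\frac{3118100}{389} \approx 8015.7$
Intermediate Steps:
$Q{\left(H \right)} = 7 + H$
$\frac{4395549 - 1277449}{0 \cdot 154279 + Q{\left(382 \right)}} = \frac{4395549 - 1277449}{0 \cdot 154279 + \left(7 + 382\right)} = \frac{3118100}{0 + 389} = \frac{3118100}{389}$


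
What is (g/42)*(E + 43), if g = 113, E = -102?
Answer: -6667/42 ≈ -158.74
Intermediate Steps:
(g/42)*(E + 43) = (113/42)*(-102 + 43) = (113*(1/42))*(-59) = (113/42)*(-59) = -6667/42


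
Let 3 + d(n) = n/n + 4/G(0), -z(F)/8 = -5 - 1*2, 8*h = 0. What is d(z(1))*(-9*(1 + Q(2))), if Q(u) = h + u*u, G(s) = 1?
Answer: -90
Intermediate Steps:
h = 0 (h = (⅛)*0 = 0)
z(F) = 56 (z(F) = -8*(-5 - 1*2) = -8*(-5 - 2) = -8*(-7) = 56)
d(n) = 2 (d(n) = -3 + (n/n + 4/1) = -3 + (1 + 4*1) = -3 + (1 + 4) = -3 + 5 = 2)
Q(u) = u² (Q(u) = 0 + u*u = 0 + u² = u²)
d(z(1))*(-9*(1 + Q(2))) = 2*(-9*(1 + 2²)) = 2*(-9*(1 + 4)) = 2*(-9*5) = 2*(-45) = -90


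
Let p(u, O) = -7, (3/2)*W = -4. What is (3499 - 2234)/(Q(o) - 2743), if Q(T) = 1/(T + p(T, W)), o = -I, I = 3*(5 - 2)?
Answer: -20240/43889 ≈ -0.46116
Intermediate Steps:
W = -8/3 (W = (2/3)*(-4) = -8/3 ≈ -2.6667)
I = 9 (I = 3*3 = 9)
o = -9 (o = -1*9 = -9)
Q(T) = 1/(-7 + T) (Q(T) = 1/(T - 7) = 1/(-7 + T))
(3499 - 2234)/(Q(o) - 2743) = (3499 - 2234)/(1/(-7 - 9) - 2743) = 1265/(1/(-16) - 2743) = 1265/(-1/16 - 2743) = 1265/(-43889/16) = 1265*(-16/43889) = -20240/43889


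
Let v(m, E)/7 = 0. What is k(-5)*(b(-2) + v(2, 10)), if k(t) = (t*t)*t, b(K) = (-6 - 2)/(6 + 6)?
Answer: 250/3 ≈ 83.333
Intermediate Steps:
v(m, E) = 0 (v(m, E) = 7*0 = 0)
b(K) = -⅔ (b(K) = -8/12 = -8*1/12 = -⅔)
k(t) = t³ (k(t) = t²*t = t³)
k(-5)*(b(-2) + v(2, 10)) = (-5)³*(-⅔ + 0) = -125*(-⅔) = 250/3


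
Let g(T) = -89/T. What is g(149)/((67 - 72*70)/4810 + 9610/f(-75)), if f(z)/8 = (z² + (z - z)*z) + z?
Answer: 5137080/7030267 ≈ 0.73071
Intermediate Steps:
f(z) = 8*z + 8*z² (f(z) = 8*((z² + (z - z)*z) + z) = 8*((z² + 0*z) + z) = 8*((z² + 0) + z) = 8*(z² + z) = 8*(z + z²) = 8*z + 8*z²)
g(149)/((67 - 72*70)/4810 + 9610/f(-75)) = (-89/149)/((67 - 72*70)/4810 + 9610/((8*(-75)*(1 - 75)))) = (-89*1/149)/((67 - 5040)*(1/4810) + 9610/((8*(-75)*(-74)))) = -89/(149*(-4973*1/4810 + 9610/44400)) = -89/(149*(-4973/4810 + 9610*(1/44400))) = -89/(149*(-4973/4810 + 961/4440)) = -89/(149*(-47183/57720)) = -89/149*(-57720/47183) = 5137080/7030267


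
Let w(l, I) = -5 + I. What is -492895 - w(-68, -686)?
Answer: -492204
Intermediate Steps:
-492895 - w(-68, -686) = -492895 - (-5 - 686) = -492895 - 1*(-691) = -492895 + 691 = -492204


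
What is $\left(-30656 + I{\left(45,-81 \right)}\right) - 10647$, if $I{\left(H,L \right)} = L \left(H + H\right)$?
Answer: $-48593$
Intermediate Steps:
$I{\left(H,L \right)} = 2 H L$ ($I{\left(H,L \right)} = L 2 H = 2 H L$)
$\left(-30656 + I{\left(45,-81 \right)}\right) - 10647 = \left(-30656 + 2 \cdot 45 \left(-81\right)\right) - 10647 = \left(-30656 - 7290\right) - 10647 = -37946 - 10647 = -48593$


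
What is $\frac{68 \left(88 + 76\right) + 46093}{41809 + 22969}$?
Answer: $\frac{57245}{64778} \approx 0.88371$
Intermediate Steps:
$\frac{68 \left(88 + 76\right) + 46093}{41809 + 22969} = \frac{68 \cdot 164 + 46093}{64778} = \left(11152 + 46093\right) \frac{1}{64778} = 57245 \cdot \frac{1}{64778} = \frac{57245}{64778}$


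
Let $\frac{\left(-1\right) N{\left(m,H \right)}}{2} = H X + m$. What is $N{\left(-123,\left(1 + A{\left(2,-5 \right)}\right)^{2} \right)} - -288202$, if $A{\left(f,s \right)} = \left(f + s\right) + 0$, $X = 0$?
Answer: $288448$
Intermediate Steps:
$A{\left(f,s \right)} = f + s$
$N{\left(m,H \right)} = - 2 m$ ($N{\left(m,H \right)} = - 2 \left(H 0 + m\right) = - 2 \left(0 + m\right) = - 2 m$)
$N{\left(-123,\left(1 + A{\left(2,-5 \right)}\right)^{2} \right)} - -288202 = \left(-2\right) \left(-123\right) - -288202 = 246 + 288202 = 288448$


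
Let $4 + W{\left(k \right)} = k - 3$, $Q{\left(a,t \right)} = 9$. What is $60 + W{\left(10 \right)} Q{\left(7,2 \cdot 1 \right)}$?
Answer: $87$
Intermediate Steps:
$W{\left(k \right)} = -7 + k$ ($W{\left(k \right)} = -4 + \left(k - 3\right) = -4 + \left(-3 + k\right) = -7 + k$)
$60 + W{\left(10 \right)} Q{\left(7,2 \cdot 1 \right)} = 60 + \left(-7 + 10\right) 9 = 60 + 3 \cdot 9 = 60 + 27 = 87$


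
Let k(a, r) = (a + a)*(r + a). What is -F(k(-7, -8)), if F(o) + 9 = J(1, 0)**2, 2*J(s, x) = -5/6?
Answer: 1271/144 ≈ 8.8264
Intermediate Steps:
k(a, r) = 2*a*(a + r) (k(a, r) = (2*a)*(a + r) = 2*a*(a + r))
J(s, x) = -5/12 (J(s, x) = (-5/6)/2 = (-5*1/6)/2 = (1/2)*(-5/6) = -5/12)
F(o) = -1271/144 (F(o) = -9 + (-5/12)**2 = -9 + 25/144 = -1271/144)
-F(k(-7, -8)) = -1*(-1271/144) = 1271/144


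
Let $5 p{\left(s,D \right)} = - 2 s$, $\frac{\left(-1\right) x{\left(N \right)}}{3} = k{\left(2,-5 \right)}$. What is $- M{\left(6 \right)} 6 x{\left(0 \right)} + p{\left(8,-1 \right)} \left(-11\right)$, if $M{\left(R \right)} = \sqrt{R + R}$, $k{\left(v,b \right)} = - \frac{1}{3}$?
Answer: $\frac{176}{5} - 12 \sqrt{3} \approx 14.415$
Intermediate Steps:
$k{\left(v,b \right)} = - \frac{1}{3}$ ($k{\left(v,b \right)} = \left(-1\right) \frac{1}{3} = - \frac{1}{3}$)
$x{\left(N \right)} = 1$ ($x{\left(N \right)} = \left(-3\right) \left(- \frac{1}{3}\right) = 1$)
$M{\left(R \right)} = \sqrt{2} \sqrt{R}$ ($M{\left(R \right)} = \sqrt{2 R} = \sqrt{2} \sqrt{R}$)
$p{\left(s,D \right)} = - \frac{2 s}{5}$ ($p{\left(s,D \right)} = \frac{\left(-2\right) s}{5} = - \frac{2 s}{5}$)
$- M{\left(6 \right)} 6 x{\left(0 \right)} + p{\left(8,-1 \right)} \left(-11\right) = - \sqrt{2} \sqrt{6} \cdot 6 \cdot 1 + \left(- \frac{2}{5}\right) 8 \left(-11\right) = - 2 \sqrt{3} \cdot 6 \cdot 1 - - \frac{176}{5} = - 12 \sqrt{3} \cdot 1 + \frac{176}{5} = - 12 \sqrt{3} + \frac{176}{5} = \frac{176}{5} - 12 \sqrt{3}$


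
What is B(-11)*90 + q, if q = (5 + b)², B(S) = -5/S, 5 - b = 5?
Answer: 725/11 ≈ 65.909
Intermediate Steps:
b = 0 (b = 5 - 1*5 = 5 - 5 = 0)
q = 25 (q = (5 + 0)² = 5² = 25)
B(-11)*90 + q = -5/(-11)*90 + 25 = -5*(-1/11)*90 + 25 = (5/11)*90 + 25 = 450/11 + 25 = 725/11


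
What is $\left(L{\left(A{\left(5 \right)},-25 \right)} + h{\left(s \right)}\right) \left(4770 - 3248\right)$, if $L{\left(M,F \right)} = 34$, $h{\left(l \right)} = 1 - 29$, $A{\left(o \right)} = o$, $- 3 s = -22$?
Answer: $9132$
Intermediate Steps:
$s = \frac{22}{3}$ ($s = \left(- \frac{1}{3}\right) \left(-22\right) = \frac{22}{3} \approx 7.3333$)
$h{\left(l \right)} = -28$
$\left(L{\left(A{\left(5 \right)},-25 \right)} + h{\left(s \right)}\right) \left(4770 - 3248\right) = \left(34 - 28\right) \left(4770 - 3248\right) = 6 \cdot 1522 = 9132$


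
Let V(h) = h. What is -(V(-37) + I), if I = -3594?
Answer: 3631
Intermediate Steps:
-(V(-37) + I) = -(-37 - 3594) = -1*(-3631) = 3631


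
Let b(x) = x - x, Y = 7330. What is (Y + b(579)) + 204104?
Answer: 211434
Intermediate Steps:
b(x) = 0
(Y + b(579)) + 204104 = (7330 + 0) + 204104 = 7330 + 204104 = 211434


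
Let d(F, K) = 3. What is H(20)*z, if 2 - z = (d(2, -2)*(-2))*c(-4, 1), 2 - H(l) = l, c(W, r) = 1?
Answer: -144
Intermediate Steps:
H(l) = 2 - l
z = 8 (z = 2 - 3*(-2) = 2 - (-6) = 2 - 1*(-6) = 2 + 6 = 8)
H(20)*z = (2 - 1*20)*8 = (2 - 20)*8 = -18*8 = -144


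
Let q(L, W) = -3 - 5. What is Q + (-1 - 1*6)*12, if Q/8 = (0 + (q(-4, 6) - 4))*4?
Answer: -468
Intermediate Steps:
q(L, W) = -8
Q = -384 (Q = 8*((0 + (-8 - 4))*4) = 8*((0 - 12)*4) = 8*(-12*4) = 8*(-48) = -384)
Q + (-1 - 1*6)*12 = -384 + (-1 - 1*6)*12 = -384 + (-1 - 6)*12 = -384 - 7*12 = -384 - 84 = -468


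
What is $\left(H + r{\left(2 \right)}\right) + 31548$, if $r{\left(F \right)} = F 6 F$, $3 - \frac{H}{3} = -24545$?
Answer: $105216$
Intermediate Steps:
$H = 73644$ ($H = 9 - -73635 = 9 + 73635 = 73644$)
$r{\left(F \right)} = 6 F^{2}$ ($r{\left(F \right)} = 6 F F = 6 F^{2}$)
$\left(H + r{\left(2 \right)}\right) + 31548 = \left(73644 + 6 \cdot 2^{2}\right) + 31548 = \left(73644 + 6 \cdot 4\right) + 31548 = \left(73644 + 24\right) + 31548 = 73668 + 31548 = 105216$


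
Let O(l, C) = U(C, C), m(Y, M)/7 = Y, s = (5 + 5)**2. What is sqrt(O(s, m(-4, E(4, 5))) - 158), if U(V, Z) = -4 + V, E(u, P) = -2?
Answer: I*sqrt(190) ≈ 13.784*I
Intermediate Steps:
s = 100 (s = 10**2 = 100)
m(Y, M) = 7*Y
O(l, C) = -4 + C
sqrt(O(s, m(-4, E(4, 5))) - 158) = sqrt((-4 + 7*(-4)) - 158) = sqrt((-4 - 28) - 158) = sqrt(-32 - 158) = sqrt(-190) = I*sqrt(190)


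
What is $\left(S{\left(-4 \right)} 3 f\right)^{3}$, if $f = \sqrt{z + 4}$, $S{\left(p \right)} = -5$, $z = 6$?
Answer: $- 33750 \sqrt{10} \approx -1.0673 \cdot 10^{5}$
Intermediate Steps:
$f = \sqrt{10}$ ($f = \sqrt{6 + 4} = \sqrt{10} \approx 3.1623$)
$\left(S{\left(-4 \right)} 3 f\right)^{3} = \left(\left(-5\right) 3 \sqrt{10}\right)^{3} = \left(- 15 \sqrt{10}\right)^{3} = - 33750 \sqrt{10}$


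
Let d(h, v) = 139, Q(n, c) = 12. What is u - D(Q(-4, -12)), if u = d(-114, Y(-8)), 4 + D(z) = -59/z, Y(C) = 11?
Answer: 1775/12 ≈ 147.92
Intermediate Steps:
D(z) = -4 - 59/z
u = 139
u - D(Q(-4, -12)) = 139 - (-4 - 59/12) = 139 - 1*(-107/12) = 139 + 107/12 = 1775/12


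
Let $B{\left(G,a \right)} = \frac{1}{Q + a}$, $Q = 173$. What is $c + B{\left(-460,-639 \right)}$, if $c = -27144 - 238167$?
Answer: $- \frac{123634927}{466} \approx -2.6531 \cdot 10^{5}$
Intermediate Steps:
$c = -265311$
$B{\left(G,a \right)} = \frac{1}{173 + a}$
$c + B{\left(-460,-639 \right)} = -265311 + \frac{1}{173 - 639} = -265311 + \frac{1}{-466} = -265311 - \frac{1}{466} = - \frac{123634927}{466}$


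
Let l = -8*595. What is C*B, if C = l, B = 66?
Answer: -314160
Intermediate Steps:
l = -4760
C = -4760
C*B = -4760*66 = -314160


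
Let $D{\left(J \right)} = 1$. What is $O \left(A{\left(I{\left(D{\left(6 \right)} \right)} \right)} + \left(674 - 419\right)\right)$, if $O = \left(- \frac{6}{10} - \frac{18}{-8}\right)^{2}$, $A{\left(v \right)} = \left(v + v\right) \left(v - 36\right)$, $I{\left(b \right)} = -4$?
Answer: $\frac{25047}{16} \approx 1565.4$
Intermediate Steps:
$A{\left(v \right)} = 2 v \left(-36 + v\right)$
$O = \frac{1089}{400}$ ($O = \left(\left(-6\right) \frac{1}{10} - - \frac{9}{4}\right)^{2} = \left(- \frac{3}{5} + \frac{9}{4}\right)^{2} = \left(\frac{33}{20}\right)^{2} = \frac{1089}{400} \approx 2.7225$)
$O \left(A{\left(I{\left(D{\left(6 \right)} \right)} \right)} + \left(674 - 419\right)\right) = \frac{1089 \left(2 \left(-4\right) \left(-36 - 4\right) + \left(674 - 419\right)\right)}{400} = \frac{1089 \left(2 \left(-4\right) \left(-40\right) + \left(674 - 419\right)\right)}{400} = \frac{1089 \left(320 + 255\right)}{400} = \frac{1089}{400} \cdot 575 = \frac{25047}{16}$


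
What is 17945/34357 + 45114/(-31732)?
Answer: -490275479/545108162 ≈ -0.89941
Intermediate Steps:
17945/34357 + 45114/(-31732) = 17945*(1/34357) + 45114*(-1/31732) = 17945/34357 - 22557/15866 = -490275479/545108162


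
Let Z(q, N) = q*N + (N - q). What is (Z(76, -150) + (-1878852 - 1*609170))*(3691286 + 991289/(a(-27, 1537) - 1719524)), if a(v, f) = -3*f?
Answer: -15908445766214995008/1724135 ≈ -9.2269e+12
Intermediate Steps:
Z(q, N) = N - q + N*q (Z(q, N) = N*q + (N - q) = N - q + N*q)
(Z(76, -150) + (-1878852 - 1*609170))*(3691286 + 991289/(a(-27, 1537) - 1719524)) = ((-150 - 1*76 - 150*76) + (-1878852 - 1*609170))*(3691286 + 991289/(-3*1537 - 1719524)) = ((-150 - 76 - 11400) + (-1878852 - 609170))*(3691286 + 991289/(-4611 - 1719524)) = (-11626 - 2488022)*(3691286 + 991289/(-1724135)) = -2499648*(3691286 + 991289*(-1/1724135)) = -2499648*(3691286 - 991289/1724135) = -2499648*6364274396321/1724135 = -15908445766214995008/1724135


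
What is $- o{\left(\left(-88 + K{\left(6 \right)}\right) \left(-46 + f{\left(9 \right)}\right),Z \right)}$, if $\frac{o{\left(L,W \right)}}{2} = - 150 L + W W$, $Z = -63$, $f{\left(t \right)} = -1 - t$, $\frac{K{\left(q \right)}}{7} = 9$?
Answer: $412062$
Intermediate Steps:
$K{\left(q \right)} = 63$ ($K{\left(q \right)} = 7 \cdot 9 = 63$)
$o{\left(L,W \right)} = - 300 L + 2 W^{2}$ ($o{\left(L,W \right)} = 2 \left(- 150 L + W W\right) = 2 \left(- 150 L + W^{2}\right) = 2 \left(W^{2} - 150 L\right) = - 300 L + 2 W^{2}$)
$- o{\left(\left(-88 + K{\left(6 \right)}\right) \left(-46 + f{\left(9 \right)}\right),Z \right)} = - (- 300 \left(-88 + 63\right) \left(-46 - 10\right) + 2 \left(-63\right)^{2}) = - (- 300 \left(- 25 \left(-46 - 10\right)\right) + 2 \cdot 3969) = - (- 300 \left(- 25 \left(-46 - 10\right)\right) + 7938) = - (- 300 \left(\left(-25\right) \left(-56\right)\right) + 7938) = - (\left(-300\right) 1400 + 7938) = - (-420000 + 7938) = \left(-1\right) \left(-412062\right) = 412062$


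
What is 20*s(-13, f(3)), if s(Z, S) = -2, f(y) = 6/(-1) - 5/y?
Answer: -40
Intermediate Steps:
f(y) = -6 - 5/y (f(y) = 6*(-1) - 5/y = -6 - 5/y)
20*s(-13, f(3)) = 20*(-2) = -40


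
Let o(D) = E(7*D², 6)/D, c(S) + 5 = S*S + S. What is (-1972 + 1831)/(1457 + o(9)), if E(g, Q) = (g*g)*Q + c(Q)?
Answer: -1269/1942084 ≈ -0.00065342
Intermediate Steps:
c(S) = -5 + S + S² (c(S) = -5 + (S*S + S) = -5 + (S² + S) = -5 + (S + S²) = -5 + S + S²)
E(g, Q) = -5 + Q + Q² + Q*g² (E(g, Q) = (g*g)*Q + (-5 + Q + Q²) = g²*Q + (-5 + Q + Q²) = Q*g² + (-5 + Q + Q²) = -5 + Q + Q² + Q*g²)
o(D) = (37 + 294*D⁴)/D (o(D) = (-5 + 6 + 6² + 6*(7*D²)²)/D = (-5 + 6 + 36 + 6*(49*D⁴))/D = (-5 + 6 + 36 + 294*D⁴)/D = (37 + 294*D⁴)/D)
(-1972 + 1831)/(1457 + o(9)) = (-1972 + 1831)/(1457 + (37 + 294*9⁴)/9) = -141/(1457 + (37 + 294*6561)/9) = -141/(1457 + (37 + 1928934)/9) = -141/(1457 + (⅑)*1928971) = -141/(1457 + 1928971/9) = -141/1942084/9 = -141*9/1942084 = -1269/1942084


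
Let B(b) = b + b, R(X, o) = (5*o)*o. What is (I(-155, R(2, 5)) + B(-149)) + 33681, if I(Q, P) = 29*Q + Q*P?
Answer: 9513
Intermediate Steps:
R(X, o) = 5*o²
B(b) = 2*b
I(Q, P) = 29*Q + P*Q
(I(-155, R(2, 5)) + B(-149)) + 33681 = (-155*(29 + 5*5²) + 2*(-149)) + 33681 = (-155*(29 + 5*25) - 298) + 33681 = (-155*(29 + 125) - 298) + 33681 = (-155*154 - 298) + 33681 = (-23870 - 298) + 33681 = -24168 + 33681 = 9513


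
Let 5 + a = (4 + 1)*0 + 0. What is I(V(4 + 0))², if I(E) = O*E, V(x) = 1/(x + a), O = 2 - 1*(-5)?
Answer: 49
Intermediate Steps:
a = -5 (a = -5 + ((4 + 1)*0 + 0) = -5 + (5*0 + 0) = -5 + (0 + 0) = -5 + 0 = -5)
O = 7 (O = 2 + 5 = 7)
V(x) = 1/(-5 + x) (V(x) = 1/(x - 5) = 1/(-5 + x))
I(E) = 7*E
I(V(4 + 0))² = (7/(-5 + (4 + 0)))² = (7/(-5 + 4))² = (7/(-1))² = (7*(-1))² = (-7)² = 49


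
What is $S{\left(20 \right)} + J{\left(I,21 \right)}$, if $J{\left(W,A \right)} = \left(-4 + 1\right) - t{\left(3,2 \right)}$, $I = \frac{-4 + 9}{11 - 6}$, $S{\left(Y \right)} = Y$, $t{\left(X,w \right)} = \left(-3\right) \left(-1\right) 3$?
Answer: $8$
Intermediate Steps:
$t{\left(X,w \right)} = 9$ ($t{\left(X,w \right)} = 3 \cdot 3 = 9$)
$I = 1$ ($I = \frac{5}{5} = 5 \cdot \frac{1}{5} = 1$)
$J{\left(W,A \right)} = -12$ ($J{\left(W,A \right)} = \left(-4 + 1\right) - 9 = -3 - 9 = -12$)
$S{\left(20 \right)} + J{\left(I,21 \right)} = 20 - 12 = 8$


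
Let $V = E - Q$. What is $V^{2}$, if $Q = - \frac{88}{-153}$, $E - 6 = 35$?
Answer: $\frac{38254225}{23409} \approx 1634.2$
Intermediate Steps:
$E = 41$ ($E = 6 + 35 = 41$)
$Q = \frac{88}{153}$ ($Q = \left(-88\right) \left(- \frac{1}{153}\right) = \frac{88}{153} \approx 0.57516$)
$V = \frac{6185}{153}$ ($V = 41 - \frac{88}{153} = \frac{6185}{153} \approx 40.425$)
$V^{2} = \left(\frac{6185}{153}\right)^{2} = \frac{38254225}{23409}$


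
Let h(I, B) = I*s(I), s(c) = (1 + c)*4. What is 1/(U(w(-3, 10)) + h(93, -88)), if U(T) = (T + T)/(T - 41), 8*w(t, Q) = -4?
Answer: 83/2902346 ≈ 2.8598e-5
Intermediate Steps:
s(c) = 4 + 4*c
w(t, Q) = -½ (w(t, Q) = (⅛)*(-4) = -½)
U(T) = 2*T/(-41 + T) (U(T) = (2*T)/(-41 + T) = 2*T/(-41 + T))
h(I, B) = I*(4 + 4*I)
1/(U(w(-3, 10)) + h(93, -88)) = 1/(2*(-½)/(-41 - ½) + 4*93*(1 + 93)) = 1/(2*(-½)/(-83/2) + 4*93*94) = 1/(2*(-½)*(-2/83) + 34968) = 1/(2/83 + 34968) = 1/(2902346/83) = 83/2902346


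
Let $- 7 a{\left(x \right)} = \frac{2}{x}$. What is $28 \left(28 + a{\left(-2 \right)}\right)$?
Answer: $788$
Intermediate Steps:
$a{\left(x \right)} = - \frac{2}{7 x}$ ($a{\left(x \right)} = - \frac{2 \frac{1}{x}}{7} = - \frac{2}{7 x}$)
$28 \left(28 + a{\left(-2 \right)}\right) = 28 \left(28 - \frac{2}{7 \left(-2\right)}\right) = 28 \left(28 - - \frac{1}{7}\right) = 28 \left(28 + \frac{1}{7}\right) = 28 \cdot \frac{197}{7} = 788$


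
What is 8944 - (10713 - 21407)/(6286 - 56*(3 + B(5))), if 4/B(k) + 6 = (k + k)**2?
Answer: 1285656157/143717 ≈ 8945.8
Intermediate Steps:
B(k) = 4/(-6 + 4*k**2) (B(k) = 4/(-6 + (k + k)**2) = 4/(-6 + (2*k)**2) = 4/(-6 + 4*k**2))
8944 - (10713 - 21407)/(6286 - 56*(3 + B(5))) = 8944 - (10713 - 21407)/(6286 - 56*(3 + 2/(-3 + 2*5**2))) = 8944 - (-10694)/(6286 - 56*(3 + 2/(-3 + 2*25))) = 8944 - (-10694)/(6286 - 56*(3 + 2/(-3 + 50))) = 8944 - (-10694)/(6286 - 56*(3 + 2/47)) = 8944 - (-10694)/(6286 - 56*143/47) = 8944 - (-10694)/(6286 - 8008/47) = 8944 - (-10694)/287434/47 = 8944 - (-10694)*47/287434 = 8944 - 1*(-251309/143717) = 8944 + 251309/143717 = 1285656157/143717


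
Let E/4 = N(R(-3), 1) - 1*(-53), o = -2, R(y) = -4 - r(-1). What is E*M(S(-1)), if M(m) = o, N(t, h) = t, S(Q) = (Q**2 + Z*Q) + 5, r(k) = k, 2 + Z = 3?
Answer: -400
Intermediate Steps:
Z = 1 (Z = -2 + 3 = 1)
R(y) = -3 (R(y) = -4 - 1*(-1) = -4 + 1 = -3)
S(Q) = 5 + Q + Q**2 (S(Q) = (Q**2 + 1*Q) + 5 = (Q**2 + Q) + 5 = (Q + Q**2) + 5 = 5 + Q + Q**2)
M(m) = -2
E = 200 (E = 4*(-3 - 1*(-53)) = 4*(-3 + 53) = 4*50 = 200)
E*M(S(-1)) = 200*(-2) = -400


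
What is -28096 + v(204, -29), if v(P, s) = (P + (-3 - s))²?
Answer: 24804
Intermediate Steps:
v(P, s) = (-3 + P - s)²
-28096 + v(204, -29) = -28096 + (3 - 29 - 1*204)² = -28096 + (3 - 29 - 204)² = -28096 + (-230)² = -28096 + 52900 = 24804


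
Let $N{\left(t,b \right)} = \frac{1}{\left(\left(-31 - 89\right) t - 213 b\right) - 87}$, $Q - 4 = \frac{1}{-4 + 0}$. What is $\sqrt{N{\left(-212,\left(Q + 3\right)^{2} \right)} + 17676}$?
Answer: $\frac{2 \sqrt{3419849799223}}{27819} \approx 132.95$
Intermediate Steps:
$Q = \frac{15}{4}$ ($Q = 4 + \frac{1}{-4 + 0} = 4 + \frac{1}{-4} = 4 - \frac{1}{4} = \frac{15}{4} \approx 3.75$)
$N{\left(t,b \right)} = \frac{1}{-87 - 213 b - 120 t}$ ($N{\left(t,b \right)} = \frac{1}{\left(\left(-31 - 89\right) t - 213 b\right) - 87} = \frac{1}{\left(- 120 t - 213 b\right) - 87} = \frac{1}{\left(- 213 b - 120 t\right) - 87} = \frac{1}{-87 - 213 b - 120 t}$)
$\sqrt{N{\left(-212,\left(Q + 3\right)^{2} \right)} + 17676} = \sqrt{- \frac{1}{87 + 120 \left(-212\right) + 213 \left(\frac{15}{4} + 3\right)^{2}} + 17676} = \sqrt{- \frac{1}{87 - 25440 + 213 \left(\frac{27}{4}\right)^{2}} + 17676} = \sqrt{- \frac{1}{87 - 25440 + 213 \cdot \frac{729}{16}} + 17676} = \sqrt{- \frac{1}{87 - 25440 + \frac{155277}{16}} + 17676} = \sqrt{- \frac{1}{- \frac{250371}{16}} + 17676} = \sqrt{\left(-1\right) \left(- \frac{16}{250371}\right) + 17676} = \sqrt{\frac{16}{250371} + 17676} = \sqrt{\frac{4425557812}{250371}} = \frac{2 \sqrt{3419849799223}}{27819}$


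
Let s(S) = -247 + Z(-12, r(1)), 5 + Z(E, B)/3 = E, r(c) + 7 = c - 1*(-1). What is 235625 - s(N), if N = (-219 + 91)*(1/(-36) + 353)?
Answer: 235923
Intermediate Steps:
r(c) = -6 + c (r(c) = -7 + (c - 1*(-1)) = -7 + (c + 1) = -7 + (1 + c) = -6 + c)
Z(E, B) = -15 + 3*E
N = -406624/9 (N = -128*(-1/36 + 353) = -128*12707/36 = -406624/9 ≈ -45180.)
s(S) = -298 (s(S) = -247 + (-15 + 3*(-12)) = -247 + (-15 - 36) = -247 - 51 = -298)
235625 - s(N) = 235625 - 1*(-298) = 235625 + 298 = 235923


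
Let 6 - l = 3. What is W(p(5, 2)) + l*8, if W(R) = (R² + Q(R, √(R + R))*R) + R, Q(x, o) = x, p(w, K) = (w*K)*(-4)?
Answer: 3184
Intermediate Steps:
p(w, K) = -4*K*w (p(w, K) = (K*w)*(-4) = -4*K*w)
l = 3 (l = 6 - 1*3 = 6 - 3 = 3)
W(R) = R + 2*R² (W(R) = (R² + R*R) + R = (R² + R²) + R = 2*R² + R = R + 2*R²)
W(p(5, 2)) + l*8 = (-4*2*5)*(1 + 2*(-4*2*5)) + 3*8 = -40*(1 + 2*(-40)) + 24 = -40*(1 - 80) + 24 = -40*(-79) + 24 = 3160 + 24 = 3184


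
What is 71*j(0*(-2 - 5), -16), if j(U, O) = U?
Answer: 0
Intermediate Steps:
71*j(0*(-2 - 5), -16) = 71*(0*(-2 - 5)) = 71*(0*(-7)) = 71*0 = 0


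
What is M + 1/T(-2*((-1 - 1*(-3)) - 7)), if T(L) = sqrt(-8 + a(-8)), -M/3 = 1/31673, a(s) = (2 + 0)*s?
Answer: -3/31673 - I*sqrt(6)/12 ≈ -9.4718e-5 - 0.20412*I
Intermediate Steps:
a(s) = 2*s
M = -3/31673 ≈ -9.4718e-5
T(L) = 2*I*sqrt(6) (T(L) = sqrt(-8 + 2*(-8)) = sqrt(-8 - 16) = sqrt(-24) = 2*I*sqrt(6))
M + 1/T(-2*((-1 - 1*(-3)) - 7)) = -3/31673 + 1/(2*I*sqrt(6)) = -3/31673 - I*sqrt(6)/12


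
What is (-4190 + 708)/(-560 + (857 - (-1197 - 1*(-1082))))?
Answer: -1741/206 ≈ -8.4515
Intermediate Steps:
(-4190 + 708)/(-560 + (857 - (-1197 - 1*(-1082)))) = -3482/(-560 + (857 - (-1197 + 1082))) = -3482/(-560 + (857 - 1*(-115))) = -3482/(-560 + (857 + 115)) = -3482/(-560 + 972) = -3482/412 = -3482*1/412 = -1741/206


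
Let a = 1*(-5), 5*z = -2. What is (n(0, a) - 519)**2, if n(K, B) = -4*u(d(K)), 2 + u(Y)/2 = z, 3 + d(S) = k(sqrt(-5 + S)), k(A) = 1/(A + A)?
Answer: 6245001/25 ≈ 2.4980e+5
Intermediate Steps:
k(A) = 1/(2*A)
z = -2/5 (z = (1/5)*(-2) = -2/5 ≈ -0.40000)
d(S) = -3 + 1/(2*sqrt(-5 + S)) (d(S) = -3 + 1/(2*(sqrt(-5 + S))) = -3 + 1/(2*sqrt(-5 + S)))
u(Y) = -24/5 (u(Y) = -4 + 2*(-2/5) = -4 - 4/5 = -24/5)
a = -5
n(K, B) = 96/5 (n(K, B) = -4*(-24/5) = 96/5)
(n(0, a) - 519)**2 = (96/5 - 519)**2 = (-2499/5)**2 = 6245001/25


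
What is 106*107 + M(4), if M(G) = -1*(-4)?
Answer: 11346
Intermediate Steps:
M(G) = 4
106*107 + M(4) = 106*107 + 4 = 11342 + 4 = 11346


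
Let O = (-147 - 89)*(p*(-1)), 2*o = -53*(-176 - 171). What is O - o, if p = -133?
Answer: -81167/2 ≈ -40584.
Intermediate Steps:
o = 18391/2 (o = (-53*(-176 - 171))/2 = (-53*(-347))/2 = (½)*18391 = 18391/2 ≈ 9195.5)
O = -31388 (O = (-147 - 89)*(-133*(-1)) = -236*133 = -31388)
O - o = -31388 - 1*18391/2 = -31388 - 18391/2 = -81167/2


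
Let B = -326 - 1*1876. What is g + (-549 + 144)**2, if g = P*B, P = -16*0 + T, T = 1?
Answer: 161823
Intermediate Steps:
B = -2202 (B = -326 - 1876 = -2202)
P = 1 (P = -16*0 + 1 = 0 + 1 = 1)
g = -2202 (g = 1*(-2202) = -2202)
g + (-549 + 144)**2 = -2202 + (-549 + 144)**2 = -2202 + (-405)**2 = -2202 + 164025 = 161823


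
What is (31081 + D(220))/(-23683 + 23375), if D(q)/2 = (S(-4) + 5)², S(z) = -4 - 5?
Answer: -31113/308 ≈ -101.02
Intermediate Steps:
S(z) = -9
D(q) = 32 (D(q) = 2*(-9 + 5)² = 2*(-4)² = 2*16 = 32)
(31081 + D(220))/(-23683 + 23375) = (31081 + 32)/(-23683 + 23375) = 31113/(-308) = 31113*(-1/308) = -31113/308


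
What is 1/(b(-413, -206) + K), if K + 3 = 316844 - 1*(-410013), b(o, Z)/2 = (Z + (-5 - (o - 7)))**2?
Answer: 1/814216 ≈ 1.2282e-6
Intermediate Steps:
b(o, Z) = 2*(2 + Z - o)**2 (b(o, Z) = 2*(Z + (-5 - (o - 7)))**2 = 2*(Z + (-5 - (-7 + o)))**2 = 2*(Z + (-5 + (7 - o)))**2 = 2*(Z + (2 - o))**2 = 2*(2 + Z - o)**2)
K = 726854 (K = -3 + (316844 - 1*(-410013)) = -3 + (316844 + 410013) = -3 + 726857 = 726854)
1/(b(-413, -206) + K) = 1/(2*(2 - 206 - 1*(-413))**2 + 726854) = 1/(2*(2 - 206 + 413)**2 + 726854) = 1/(2*209**2 + 726854) = 1/(2*43681 + 726854) = 1/(87362 + 726854) = 1/814216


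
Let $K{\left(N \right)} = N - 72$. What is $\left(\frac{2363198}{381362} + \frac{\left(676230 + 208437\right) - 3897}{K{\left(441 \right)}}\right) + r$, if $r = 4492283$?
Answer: $\frac{105417068182396}{23453763} \approx 4.4947 \cdot 10^{6}$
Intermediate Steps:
$K{\left(N \right)} = -72 + N$
$\left(\frac{2363198}{381362} + \frac{\left(676230 + 208437\right) - 3897}{K{\left(441 \right)}}\right) + r = \left(\frac{2363198}{381362} + \frac{\left(676230 + 208437\right) - 3897}{-72 + 441}\right) + 4492283 = \left(2363198 \cdot \frac{1}{381362} + \frac{884667 - 3897}{369}\right) + 4492283 = \left(\frac{1181599}{190681} + 880770 \cdot \frac{1}{369}\right) + 4492283 = \left(\frac{1181599}{190681} + \frac{293590}{123}\right) + 4492283 = \frac{56127371467}{23453763} + 4492283 = \frac{105417068182396}{23453763}$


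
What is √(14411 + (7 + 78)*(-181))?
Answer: I*√974 ≈ 31.209*I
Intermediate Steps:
√(14411 + (7 + 78)*(-181)) = √(14411 + 85*(-181)) = √(14411 - 15385) = √(-974) = I*√974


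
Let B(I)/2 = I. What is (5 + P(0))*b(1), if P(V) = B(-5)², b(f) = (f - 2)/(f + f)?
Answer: -105/2 ≈ -52.500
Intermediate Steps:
b(f) = (-2 + f)/(2*f) (b(f) = (-2 + f)/((2*f)) = (-2 + f)*(1/(2*f)) = (-2 + f)/(2*f))
B(I) = 2*I
P(V) = 100 (P(V) = (2*(-5))² = (-10)² = 100)
(5 + P(0))*b(1) = (5 + 100)*((½)*(-2 + 1)/1) = 105*((½)*1*(-1)) = 105*(-½) = -105/2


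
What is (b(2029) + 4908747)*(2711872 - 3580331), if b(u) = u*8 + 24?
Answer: -4277163180377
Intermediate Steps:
b(u) = 24 + 8*u (b(u) = 8*u + 24 = 24 + 8*u)
(b(2029) + 4908747)*(2711872 - 3580331) = ((24 + 8*2029) + 4908747)*(2711872 - 3580331) = ((24 + 16232) + 4908747)*(-868459) = (16256 + 4908747)*(-868459) = 4925003*(-868459) = -4277163180377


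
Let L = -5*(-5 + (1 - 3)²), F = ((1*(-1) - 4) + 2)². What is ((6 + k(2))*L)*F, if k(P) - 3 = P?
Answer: 495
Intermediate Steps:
k(P) = 3 + P
F = 9 (F = ((-1 - 4) + 2)² = (-5 + 2)² = (-3)² = 9)
L = 5 (L = -5*(-5 + (-2)²) = -5*(-5 + 4) = -5*(-1) = 5)
((6 + k(2))*L)*F = ((6 + (3 + 2))*5)*9 = ((6 + 5)*5)*9 = (11*5)*9 = 55*9 = 495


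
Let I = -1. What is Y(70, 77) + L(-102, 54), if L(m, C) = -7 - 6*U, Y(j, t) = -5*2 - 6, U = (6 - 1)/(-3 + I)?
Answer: -31/2 ≈ -15.500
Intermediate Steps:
U = -5/4 (U = (6 - 1)/(-3 - 1) = 5/(-4) = 5*(-¼) = -5/4 ≈ -1.2500)
Y(j, t) = -16 (Y(j, t) = -10 - 6 = -16)
L(m, C) = ½ (L(m, C) = -7 - 6*(-5/4) = -7 + 15/2 = ½)
Y(70, 77) + L(-102, 54) = -16 + ½ = -31/2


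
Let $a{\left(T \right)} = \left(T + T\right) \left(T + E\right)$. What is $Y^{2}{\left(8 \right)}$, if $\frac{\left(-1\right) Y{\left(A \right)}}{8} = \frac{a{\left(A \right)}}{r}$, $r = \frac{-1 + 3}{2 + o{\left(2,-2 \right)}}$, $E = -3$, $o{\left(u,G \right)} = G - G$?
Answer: $409600$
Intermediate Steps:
$o{\left(u,G \right)} = 0$
$a{\left(T \right)} = 2 T \left(-3 + T\right)$ ($a{\left(T \right)} = \left(T + T\right) \left(T - 3\right) = 2 T \left(-3 + T\right)$)
$r = 1$ ($r = \frac{-1 + 3}{2 + 0} = \frac{2}{2} = 2 \cdot \frac{1}{2} = 1$)
$Y{\left(A \right)} = - 16 A \left(-3 + A\right)$ ($Y{\left(A \right)} = - 8 \frac{2 A \left(-3 + A\right)}{1} = - 8 \cdot 2 A \left(-3 + A\right) 1 = - 8 \cdot 2 A \left(-3 + A\right) = - 16 A \left(-3 + A\right)$)
$Y^{2}{\left(8 \right)} = \left(16 \cdot 8 \left(3 - 8\right)\right)^{2} = \left(16 \cdot 8 \left(-5\right)\right)^{2} = \left(-640\right)^{2} = 409600$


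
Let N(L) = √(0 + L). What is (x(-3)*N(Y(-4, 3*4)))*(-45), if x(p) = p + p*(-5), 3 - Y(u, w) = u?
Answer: -540*√7 ≈ -1428.7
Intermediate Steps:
Y(u, w) = 3 - u
N(L) = √L
x(p) = -4*p (x(p) = p - 5*p = -4*p)
(x(-3)*N(Y(-4, 3*4)))*(-45) = ((-4*(-3))*√(3 - 1*(-4)))*(-45) = (12*√(3 + 4))*(-45) = (12*√7)*(-45) = -540*√7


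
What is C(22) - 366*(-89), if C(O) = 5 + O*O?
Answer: 33063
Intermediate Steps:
C(O) = 5 + O²
C(22) - 366*(-89) = (5 + 22²) - 366*(-89) = (5 + 484) + 32574 = 489 + 32574 = 33063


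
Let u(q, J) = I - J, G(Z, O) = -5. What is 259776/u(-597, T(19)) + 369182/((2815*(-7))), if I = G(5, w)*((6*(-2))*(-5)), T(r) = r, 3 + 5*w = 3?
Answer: -476059558/571445 ≈ -833.08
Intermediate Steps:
w = 0 (w = -⅗ + (⅕)*3 = -⅗ + ⅗ = 0)
I = -300 (I = -5*6*(-2)*(-5) = -(-60)*(-5) = -5*60 = -300)
u(q, J) = -300 - J
259776/u(-597, T(19)) + 369182/((2815*(-7))) = 259776/(-300 - 1*19) + 369182/((2815*(-7))) = 259776/(-300 - 19) + 369182/(-19705) = 259776/(-319) + 369182*(-1/19705) = 259776*(-1/319) - 369182/19705 = -23616/29 - 369182/19705 = -476059558/571445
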